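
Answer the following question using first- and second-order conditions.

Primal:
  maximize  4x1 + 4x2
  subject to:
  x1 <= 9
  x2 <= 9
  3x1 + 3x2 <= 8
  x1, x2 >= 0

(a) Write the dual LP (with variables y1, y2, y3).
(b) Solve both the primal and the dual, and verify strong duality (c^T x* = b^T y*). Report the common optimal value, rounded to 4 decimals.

The standard primal-dual pair for 'max c^T x s.t. A x <= b, x >= 0' is:
  Dual:  min b^T y  s.t.  A^T y >= c,  y >= 0.

So the dual LP is:
  minimize  9y1 + 9y2 + 8y3
  subject to:
    y1 + 3y3 >= 4
    y2 + 3y3 >= 4
    y1, y2, y3 >= 0

Solving the primal: x* = (2.6667, 0).
  primal value c^T x* = 10.6667.
Solving the dual: y* = (0, 0, 1.3333).
  dual value b^T y* = 10.6667.
Strong duality: c^T x* = b^T y*. Confirmed.

10.6667


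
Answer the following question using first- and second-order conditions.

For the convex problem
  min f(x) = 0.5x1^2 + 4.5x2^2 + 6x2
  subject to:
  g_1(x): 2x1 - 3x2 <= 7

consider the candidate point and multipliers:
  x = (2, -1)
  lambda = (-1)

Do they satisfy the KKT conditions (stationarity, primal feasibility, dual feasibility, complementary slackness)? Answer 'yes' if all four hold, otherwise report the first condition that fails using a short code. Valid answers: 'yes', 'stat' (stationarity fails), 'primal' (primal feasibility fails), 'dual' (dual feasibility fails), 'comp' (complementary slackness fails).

Gradient of f: grad f(x) = Q x + c = (2, -3)
Constraint values g_i(x) = a_i^T x - b_i:
  g_1((2, -1)) = 0
Stationarity residual: grad f(x) + sum_i lambda_i a_i = (0, 0)
  -> stationarity OK
Primal feasibility (all g_i <= 0): OK
Dual feasibility (all lambda_i >= 0): FAILS
Complementary slackness (lambda_i * g_i(x) = 0 for all i): OK

Verdict: the first failing condition is dual_feasibility -> dual.

dual


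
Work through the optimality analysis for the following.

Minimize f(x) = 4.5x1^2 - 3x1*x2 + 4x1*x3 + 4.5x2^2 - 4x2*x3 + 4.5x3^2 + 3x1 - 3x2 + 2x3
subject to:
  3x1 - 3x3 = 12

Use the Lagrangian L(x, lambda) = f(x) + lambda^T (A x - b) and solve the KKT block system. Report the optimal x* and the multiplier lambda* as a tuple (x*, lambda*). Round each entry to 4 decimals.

Form the Lagrangian:
  L(x, lambda) = (1/2) x^T Q x + c^T x + lambda^T (A x - b)
Stationarity (grad_x L = 0): Q x + c + A^T lambda = 0.
Primal feasibility: A x = b.

This gives the KKT block system:
  [ Q   A^T ] [ x     ]   [-c ]
  [ A    0  ] [ lambda ] = [ b ]

Solving the linear system:
  x*      = (1.7946, -0.0486, -2.2054)
  lambda* = (-3.4919)
  f(x*)   = 21.5108

x* = (1.7946, -0.0486, -2.2054), lambda* = (-3.4919)


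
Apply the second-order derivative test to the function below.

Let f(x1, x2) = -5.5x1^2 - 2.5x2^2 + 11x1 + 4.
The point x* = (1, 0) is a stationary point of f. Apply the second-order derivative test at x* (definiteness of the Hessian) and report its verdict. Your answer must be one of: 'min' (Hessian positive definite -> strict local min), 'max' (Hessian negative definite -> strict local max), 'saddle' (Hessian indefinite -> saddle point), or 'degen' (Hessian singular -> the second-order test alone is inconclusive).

Compute the Hessian H = grad^2 f:
  H = [[-11, 0], [0, -5]]
Verify stationarity: grad f(x*) = H x* + g = (0, 0).
Eigenvalues of H: -11, -5.
Both eigenvalues < 0, so H is negative definite -> x* is a strict local max.

max


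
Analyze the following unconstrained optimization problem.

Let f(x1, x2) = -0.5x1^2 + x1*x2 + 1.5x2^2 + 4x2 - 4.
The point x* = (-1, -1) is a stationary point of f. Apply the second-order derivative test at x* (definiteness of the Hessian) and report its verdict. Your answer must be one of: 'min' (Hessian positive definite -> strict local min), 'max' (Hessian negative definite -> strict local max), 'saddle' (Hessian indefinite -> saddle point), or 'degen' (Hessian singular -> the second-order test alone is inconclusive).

Compute the Hessian H = grad^2 f:
  H = [[-1, 1], [1, 3]]
Verify stationarity: grad f(x*) = H x* + g = (0, 0).
Eigenvalues of H: -1.2361, 3.2361.
Eigenvalues have mixed signs, so H is indefinite -> x* is a saddle point.

saddle


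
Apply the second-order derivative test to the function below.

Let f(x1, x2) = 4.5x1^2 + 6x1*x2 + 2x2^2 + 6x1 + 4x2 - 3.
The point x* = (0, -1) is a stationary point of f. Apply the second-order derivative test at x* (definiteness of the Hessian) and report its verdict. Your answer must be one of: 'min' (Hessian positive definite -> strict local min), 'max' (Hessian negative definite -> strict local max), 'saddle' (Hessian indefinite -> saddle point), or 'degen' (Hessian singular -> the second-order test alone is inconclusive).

Compute the Hessian H = grad^2 f:
  H = [[9, 6], [6, 4]]
Verify stationarity: grad f(x*) = H x* + g = (0, 0).
Eigenvalues of H: 0, 13.
H has a zero eigenvalue (singular; positive semidefinite but not definite), so H is neither positive definite, negative definite, nor indefinite. The second-order test alone is inconclusive -> degen.
(Indeed, f is constant along the null direction of H through x*, so x* is not a strict local extremum.)

degen


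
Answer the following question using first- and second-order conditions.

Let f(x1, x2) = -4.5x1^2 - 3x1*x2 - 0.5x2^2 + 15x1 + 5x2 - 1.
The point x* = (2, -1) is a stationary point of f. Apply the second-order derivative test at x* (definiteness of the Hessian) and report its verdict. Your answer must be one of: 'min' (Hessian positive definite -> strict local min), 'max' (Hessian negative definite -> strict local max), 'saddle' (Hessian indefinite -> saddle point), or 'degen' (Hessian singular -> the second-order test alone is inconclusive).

Compute the Hessian H = grad^2 f:
  H = [[-9, -3], [-3, -1]]
Verify stationarity: grad f(x*) = H x* + g = (0, 0).
Eigenvalues of H: -10, 0.
H has a zero eigenvalue (singular; negative semidefinite but not definite), so H is neither positive definite, negative definite, nor indefinite. The second-order test alone is inconclusive -> degen.
(Indeed, f is constant along the null direction of H through x*, so x* is not a strict local extremum.)

degen


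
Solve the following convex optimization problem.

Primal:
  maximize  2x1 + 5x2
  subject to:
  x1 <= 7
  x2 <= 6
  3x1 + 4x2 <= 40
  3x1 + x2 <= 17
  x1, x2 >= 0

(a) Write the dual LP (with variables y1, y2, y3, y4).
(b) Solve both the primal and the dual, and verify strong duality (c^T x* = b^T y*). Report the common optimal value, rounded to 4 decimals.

The standard primal-dual pair for 'max c^T x s.t. A x <= b, x >= 0' is:
  Dual:  min b^T y  s.t.  A^T y >= c,  y >= 0.

So the dual LP is:
  minimize  7y1 + 6y2 + 40y3 + 17y4
  subject to:
    y1 + 3y3 + 3y4 >= 2
    y2 + 4y3 + y4 >= 5
    y1, y2, y3, y4 >= 0

Solving the primal: x* = (3.6667, 6).
  primal value c^T x* = 37.3333.
Solving the dual: y* = (0, 4.3333, 0, 0.6667).
  dual value b^T y* = 37.3333.
Strong duality: c^T x* = b^T y*. Confirmed.

37.3333


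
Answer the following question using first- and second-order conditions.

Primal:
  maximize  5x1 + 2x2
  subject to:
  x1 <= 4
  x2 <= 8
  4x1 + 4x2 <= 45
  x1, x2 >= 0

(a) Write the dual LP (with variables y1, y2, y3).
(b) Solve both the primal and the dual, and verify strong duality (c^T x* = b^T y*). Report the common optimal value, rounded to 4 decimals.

The standard primal-dual pair for 'max c^T x s.t. A x <= b, x >= 0' is:
  Dual:  min b^T y  s.t.  A^T y >= c,  y >= 0.

So the dual LP is:
  minimize  4y1 + 8y2 + 45y3
  subject to:
    y1 + 4y3 >= 5
    y2 + 4y3 >= 2
    y1, y2, y3 >= 0

Solving the primal: x* = (4, 7.25).
  primal value c^T x* = 34.5.
Solving the dual: y* = (3, 0, 0.5).
  dual value b^T y* = 34.5.
Strong duality: c^T x* = b^T y*. Confirmed.

34.5


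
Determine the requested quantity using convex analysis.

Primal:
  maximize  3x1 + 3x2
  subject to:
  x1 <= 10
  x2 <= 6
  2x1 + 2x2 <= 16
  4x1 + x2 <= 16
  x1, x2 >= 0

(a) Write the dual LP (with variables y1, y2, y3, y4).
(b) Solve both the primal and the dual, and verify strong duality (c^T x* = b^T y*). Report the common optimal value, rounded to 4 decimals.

The standard primal-dual pair for 'max c^T x s.t. A x <= b, x >= 0' is:
  Dual:  min b^T y  s.t.  A^T y >= c,  y >= 0.

So the dual LP is:
  minimize  10y1 + 6y2 + 16y3 + 16y4
  subject to:
    y1 + 2y3 + 4y4 >= 3
    y2 + 2y3 + y4 >= 3
    y1, y2, y3, y4 >= 0

Solving the primal: x* = (2.6667, 5.3333).
  primal value c^T x* = 24.
Solving the dual: y* = (0, 0, 1.5, 0).
  dual value b^T y* = 24.
Strong duality: c^T x* = b^T y*. Confirmed.

24


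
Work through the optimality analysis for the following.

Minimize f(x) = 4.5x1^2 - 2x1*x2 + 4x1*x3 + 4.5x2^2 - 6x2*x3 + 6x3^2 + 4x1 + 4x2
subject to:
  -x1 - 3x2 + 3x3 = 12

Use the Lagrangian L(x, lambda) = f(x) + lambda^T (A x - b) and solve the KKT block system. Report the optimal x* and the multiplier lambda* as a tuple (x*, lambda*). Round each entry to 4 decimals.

Form the Lagrangian:
  L(x, lambda) = (1/2) x^T Q x + c^T x + lambda^T (A x - b)
Stationarity (grad_x L = 0): Q x + c + A^T lambda = 0.
Primal feasibility: A x = b.

This gives the KKT block system:
  [ Q   A^T ] [ x     ]   [-c ]
  [ A    0  ] [ lambda ] = [ b ]

Solving the linear system:
  x*      = (-2.099, -2.1782, 1.1221)
  lambda* = (-6.0462)
  f(x*)   = 27.7228

x* = (-2.099, -2.1782, 1.1221), lambda* = (-6.0462)


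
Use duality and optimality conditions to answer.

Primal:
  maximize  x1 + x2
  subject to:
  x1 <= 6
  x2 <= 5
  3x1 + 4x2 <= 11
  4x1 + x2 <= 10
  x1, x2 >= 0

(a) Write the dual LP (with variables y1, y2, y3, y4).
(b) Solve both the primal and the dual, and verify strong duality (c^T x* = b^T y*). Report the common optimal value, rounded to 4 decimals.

The standard primal-dual pair for 'max c^T x s.t. A x <= b, x >= 0' is:
  Dual:  min b^T y  s.t.  A^T y >= c,  y >= 0.

So the dual LP is:
  minimize  6y1 + 5y2 + 11y3 + 10y4
  subject to:
    y1 + 3y3 + 4y4 >= 1
    y2 + 4y3 + y4 >= 1
    y1, y2, y3, y4 >= 0

Solving the primal: x* = (2.2308, 1.0769).
  primal value c^T x* = 3.3077.
Solving the dual: y* = (0, 0, 0.2308, 0.0769).
  dual value b^T y* = 3.3077.
Strong duality: c^T x* = b^T y*. Confirmed.

3.3077


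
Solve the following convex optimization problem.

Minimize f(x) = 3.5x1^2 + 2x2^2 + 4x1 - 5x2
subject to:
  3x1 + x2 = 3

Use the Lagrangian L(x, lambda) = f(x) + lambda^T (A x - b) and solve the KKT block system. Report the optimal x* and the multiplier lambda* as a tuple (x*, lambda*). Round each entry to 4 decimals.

Form the Lagrangian:
  L(x, lambda) = (1/2) x^T Q x + c^T x + lambda^T (A x - b)
Stationarity (grad_x L = 0): Q x + c + A^T lambda = 0.
Primal feasibility: A x = b.

This gives the KKT block system:
  [ Q   A^T ] [ x     ]   [-c ]
  [ A    0  ] [ lambda ] = [ b ]

Solving the linear system:
  x*      = (0.3953, 1.814)
  lambda* = (-2.2558)
  f(x*)   = -0.3605

x* = (0.3953, 1.814), lambda* = (-2.2558)


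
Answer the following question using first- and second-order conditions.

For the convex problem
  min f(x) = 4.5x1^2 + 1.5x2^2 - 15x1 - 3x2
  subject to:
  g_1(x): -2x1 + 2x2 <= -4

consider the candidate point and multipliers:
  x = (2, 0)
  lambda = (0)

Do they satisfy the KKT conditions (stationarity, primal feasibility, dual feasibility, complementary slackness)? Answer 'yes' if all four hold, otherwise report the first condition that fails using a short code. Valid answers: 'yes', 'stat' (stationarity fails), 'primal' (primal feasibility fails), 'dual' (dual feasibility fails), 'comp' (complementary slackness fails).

Gradient of f: grad f(x) = Q x + c = (3, -3)
Constraint values g_i(x) = a_i^T x - b_i:
  g_1((2, 0)) = 0
Stationarity residual: grad f(x) + sum_i lambda_i a_i = (3, -3)
  -> stationarity FAILS
Primal feasibility (all g_i <= 0): OK
Dual feasibility (all lambda_i >= 0): OK
Complementary slackness (lambda_i * g_i(x) = 0 for all i): OK

Verdict: the first failing condition is stationarity -> stat.

stat


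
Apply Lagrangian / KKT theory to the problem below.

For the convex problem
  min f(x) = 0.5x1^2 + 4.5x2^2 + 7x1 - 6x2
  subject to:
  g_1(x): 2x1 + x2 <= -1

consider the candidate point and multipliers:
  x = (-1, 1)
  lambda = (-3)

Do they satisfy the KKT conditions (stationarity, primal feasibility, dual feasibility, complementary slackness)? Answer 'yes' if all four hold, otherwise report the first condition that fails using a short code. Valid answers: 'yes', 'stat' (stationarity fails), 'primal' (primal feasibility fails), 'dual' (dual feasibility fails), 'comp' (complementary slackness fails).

Gradient of f: grad f(x) = Q x + c = (6, 3)
Constraint values g_i(x) = a_i^T x - b_i:
  g_1((-1, 1)) = 0
Stationarity residual: grad f(x) + sum_i lambda_i a_i = (0, 0)
  -> stationarity OK
Primal feasibility (all g_i <= 0): OK
Dual feasibility (all lambda_i >= 0): FAILS
Complementary slackness (lambda_i * g_i(x) = 0 for all i): OK

Verdict: the first failing condition is dual_feasibility -> dual.

dual


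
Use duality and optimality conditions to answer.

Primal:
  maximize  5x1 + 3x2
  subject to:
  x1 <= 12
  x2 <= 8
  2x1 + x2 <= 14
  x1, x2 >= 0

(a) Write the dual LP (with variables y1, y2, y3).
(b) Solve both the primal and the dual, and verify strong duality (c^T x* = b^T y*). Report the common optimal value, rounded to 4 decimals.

The standard primal-dual pair for 'max c^T x s.t. A x <= b, x >= 0' is:
  Dual:  min b^T y  s.t.  A^T y >= c,  y >= 0.

So the dual LP is:
  minimize  12y1 + 8y2 + 14y3
  subject to:
    y1 + 2y3 >= 5
    y2 + y3 >= 3
    y1, y2, y3 >= 0

Solving the primal: x* = (3, 8).
  primal value c^T x* = 39.
Solving the dual: y* = (0, 0.5, 2.5).
  dual value b^T y* = 39.
Strong duality: c^T x* = b^T y*. Confirmed.

39


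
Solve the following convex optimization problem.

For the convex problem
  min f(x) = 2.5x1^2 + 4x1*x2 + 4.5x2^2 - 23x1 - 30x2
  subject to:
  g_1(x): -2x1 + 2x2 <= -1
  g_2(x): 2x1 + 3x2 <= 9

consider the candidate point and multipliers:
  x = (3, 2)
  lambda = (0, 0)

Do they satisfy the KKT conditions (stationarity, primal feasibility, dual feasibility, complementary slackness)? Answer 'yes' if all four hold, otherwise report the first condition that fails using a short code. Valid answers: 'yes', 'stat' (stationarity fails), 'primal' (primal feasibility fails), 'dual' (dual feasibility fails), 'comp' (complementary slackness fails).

Gradient of f: grad f(x) = Q x + c = (0, 0)
Constraint values g_i(x) = a_i^T x - b_i:
  g_1((3, 2)) = -1
  g_2((3, 2)) = 3
Stationarity residual: grad f(x) + sum_i lambda_i a_i = (0, 0)
  -> stationarity OK
Primal feasibility (all g_i <= 0): FAILS
Dual feasibility (all lambda_i >= 0): OK
Complementary slackness (lambda_i * g_i(x) = 0 for all i): OK

Verdict: the first failing condition is primal_feasibility -> primal.

primal


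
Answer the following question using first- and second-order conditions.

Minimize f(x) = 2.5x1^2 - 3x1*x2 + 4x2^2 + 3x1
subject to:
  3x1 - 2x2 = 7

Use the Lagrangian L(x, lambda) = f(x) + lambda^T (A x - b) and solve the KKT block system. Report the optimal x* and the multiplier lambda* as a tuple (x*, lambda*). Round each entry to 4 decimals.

Form the Lagrangian:
  L(x, lambda) = (1/2) x^T Q x + c^T x + lambda^T (A x - b)
Stationarity (grad_x L = 0): Q x + c + A^T lambda = 0.
Primal feasibility: A x = b.

This gives the KKT block system:
  [ Q   A^T ] [ x     ]   [-c ]
  [ A    0  ] [ lambda ] = [ b ]

Solving the linear system:
  x*      = (2.0357, -0.4464)
  lambda* = (-4.8393)
  f(x*)   = 19.9911

x* = (2.0357, -0.4464), lambda* = (-4.8393)


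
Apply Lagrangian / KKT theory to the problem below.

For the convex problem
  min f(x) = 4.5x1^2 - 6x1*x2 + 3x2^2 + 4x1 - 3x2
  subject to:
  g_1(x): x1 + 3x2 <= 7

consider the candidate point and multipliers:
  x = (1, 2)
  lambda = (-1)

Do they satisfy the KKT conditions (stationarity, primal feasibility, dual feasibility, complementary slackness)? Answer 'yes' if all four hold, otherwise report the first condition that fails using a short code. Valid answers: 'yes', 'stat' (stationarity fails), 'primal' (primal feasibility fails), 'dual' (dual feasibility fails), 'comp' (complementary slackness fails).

Gradient of f: grad f(x) = Q x + c = (1, 3)
Constraint values g_i(x) = a_i^T x - b_i:
  g_1((1, 2)) = 0
Stationarity residual: grad f(x) + sum_i lambda_i a_i = (0, 0)
  -> stationarity OK
Primal feasibility (all g_i <= 0): OK
Dual feasibility (all lambda_i >= 0): FAILS
Complementary slackness (lambda_i * g_i(x) = 0 for all i): OK

Verdict: the first failing condition is dual_feasibility -> dual.

dual


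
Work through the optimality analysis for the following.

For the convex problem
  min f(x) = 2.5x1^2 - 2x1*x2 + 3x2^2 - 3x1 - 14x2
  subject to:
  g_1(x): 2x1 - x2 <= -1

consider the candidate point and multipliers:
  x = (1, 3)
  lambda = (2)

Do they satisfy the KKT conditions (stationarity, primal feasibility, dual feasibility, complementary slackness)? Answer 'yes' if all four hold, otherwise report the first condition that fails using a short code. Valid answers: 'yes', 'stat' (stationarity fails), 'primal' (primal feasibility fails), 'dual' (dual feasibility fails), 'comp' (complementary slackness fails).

Gradient of f: grad f(x) = Q x + c = (-4, 2)
Constraint values g_i(x) = a_i^T x - b_i:
  g_1((1, 3)) = 0
Stationarity residual: grad f(x) + sum_i lambda_i a_i = (0, 0)
  -> stationarity OK
Primal feasibility (all g_i <= 0): OK
Dual feasibility (all lambda_i >= 0): OK
Complementary slackness (lambda_i * g_i(x) = 0 for all i): OK

Verdict: yes, KKT holds.

yes


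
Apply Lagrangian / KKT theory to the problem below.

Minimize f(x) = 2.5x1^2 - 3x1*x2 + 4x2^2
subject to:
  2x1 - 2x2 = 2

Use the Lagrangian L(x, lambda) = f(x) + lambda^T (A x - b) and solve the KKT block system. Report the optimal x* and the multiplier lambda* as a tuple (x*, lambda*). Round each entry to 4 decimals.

Form the Lagrangian:
  L(x, lambda) = (1/2) x^T Q x + c^T x + lambda^T (A x - b)
Stationarity (grad_x L = 0): Q x + c + A^T lambda = 0.
Primal feasibility: A x = b.

This gives the KKT block system:
  [ Q   A^T ] [ x     ]   [-c ]
  [ A    0  ] [ lambda ] = [ b ]

Solving the linear system:
  x*      = (0.7143, -0.2857)
  lambda* = (-2.2143)
  f(x*)   = 2.2143

x* = (0.7143, -0.2857), lambda* = (-2.2143)


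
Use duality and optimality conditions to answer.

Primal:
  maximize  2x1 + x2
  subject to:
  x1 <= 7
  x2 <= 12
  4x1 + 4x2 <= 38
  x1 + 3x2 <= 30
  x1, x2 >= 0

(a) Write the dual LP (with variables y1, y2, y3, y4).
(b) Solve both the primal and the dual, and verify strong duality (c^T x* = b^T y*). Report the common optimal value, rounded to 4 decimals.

The standard primal-dual pair for 'max c^T x s.t. A x <= b, x >= 0' is:
  Dual:  min b^T y  s.t.  A^T y >= c,  y >= 0.

So the dual LP is:
  minimize  7y1 + 12y2 + 38y3 + 30y4
  subject to:
    y1 + 4y3 + y4 >= 2
    y2 + 4y3 + 3y4 >= 1
    y1, y2, y3, y4 >= 0

Solving the primal: x* = (7, 2.5).
  primal value c^T x* = 16.5.
Solving the dual: y* = (1, 0, 0.25, 0).
  dual value b^T y* = 16.5.
Strong duality: c^T x* = b^T y*. Confirmed.

16.5


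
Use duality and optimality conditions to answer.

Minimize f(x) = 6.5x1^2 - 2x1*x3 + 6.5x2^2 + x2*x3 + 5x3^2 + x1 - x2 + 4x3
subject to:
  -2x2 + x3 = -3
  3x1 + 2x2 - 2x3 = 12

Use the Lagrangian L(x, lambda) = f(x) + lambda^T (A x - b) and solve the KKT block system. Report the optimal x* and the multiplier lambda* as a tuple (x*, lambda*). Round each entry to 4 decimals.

Form the Lagrangian:
  L(x, lambda) = (1/2) x^T Q x + c^T x + lambda^T (A x - b)
Stationarity (grad_x L = 0): Q x + c + A^T lambda = 0.
Primal feasibility: A x = b.

This gives the KKT block system:
  [ Q   A^T ] [ x     ]   [-c ]
  [ A    0  ] [ lambda ] = [ b ]

Solving the linear system:
  x*      = (2.4874, 0.7311, -1.5377)
  lambda* = (-8.6538, -12.1373)
  f(x*)   = 57.646

x* = (2.4874, 0.7311, -1.5377), lambda* = (-8.6538, -12.1373)


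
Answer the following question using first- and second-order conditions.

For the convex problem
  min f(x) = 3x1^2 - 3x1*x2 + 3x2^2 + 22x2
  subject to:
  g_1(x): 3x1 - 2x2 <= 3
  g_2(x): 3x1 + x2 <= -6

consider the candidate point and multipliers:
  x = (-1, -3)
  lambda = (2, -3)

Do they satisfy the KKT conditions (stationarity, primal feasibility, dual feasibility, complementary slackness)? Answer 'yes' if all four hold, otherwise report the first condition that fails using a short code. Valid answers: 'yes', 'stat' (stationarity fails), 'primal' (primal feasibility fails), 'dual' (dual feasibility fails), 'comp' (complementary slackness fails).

Gradient of f: grad f(x) = Q x + c = (3, 7)
Constraint values g_i(x) = a_i^T x - b_i:
  g_1((-1, -3)) = 0
  g_2((-1, -3)) = 0
Stationarity residual: grad f(x) + sum_i lambda_i a_i = (0, 0)
  -> stationarity OK
Primal feasibility (all g_i <= 0): OK
Dual feasibility (all lambda_i >= 0): FAILS
Complementary slackness (lambda_i * g_i(x) = 0 for all i): OK

Verdict: the first failing condition is dual_feasibility -> dual.

dual


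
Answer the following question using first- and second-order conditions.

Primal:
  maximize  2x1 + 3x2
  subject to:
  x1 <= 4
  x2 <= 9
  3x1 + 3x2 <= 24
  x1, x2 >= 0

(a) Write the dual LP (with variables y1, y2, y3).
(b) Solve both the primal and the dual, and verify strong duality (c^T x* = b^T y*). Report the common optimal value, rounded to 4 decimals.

The standard primal-dual pair for 'max c^T x s.t. A x <= b, x >= 0' is:
  Dual:  min b^T y  s.t.  A^T y >= c,  y >= 0.

So the dual LP is:
  minimize  4y1 + 9y2 + 24y3
  subject to:
    y1 + 3y3 >= 2
    y2 + 3y3 >= 3
    y1, y2, y3 >= 0

Solving the primal: x* = (0, 8).
  primal value c^T x* = 24.
Solving the dual: y* = (0, 0, 1).
  dual value b^T y* = 24.
Strong duality: c^T x* = b^T y*. Confirmed.

24


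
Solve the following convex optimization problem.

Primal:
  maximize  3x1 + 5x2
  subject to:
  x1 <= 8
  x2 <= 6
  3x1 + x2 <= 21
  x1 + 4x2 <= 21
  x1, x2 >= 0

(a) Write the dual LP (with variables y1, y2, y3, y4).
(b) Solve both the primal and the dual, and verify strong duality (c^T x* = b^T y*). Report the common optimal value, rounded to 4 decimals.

The standard primal-dual pair for 'max c^T x s.t. A x <= b, x >= 0' is:
  Dual:  min b^T y  s.t.  A^T y >= c,  y >= 0.

So the dual LP is:
  minimize  8y1 + 6y2 + 21y3 + 21y4
  subject to:
    y1 + 3y3 + y4 >= 3
    y2 + y3 + 4y4 >= 5
    y1, y2, y3, y4 >= 0

Solving the primal: x* = (5.7273, 3.8182).
  primal value c^T x* = 36.2727.
Solving the dual: y* = (0, 0, 0.6364, 1.0909).
  dual value b^T y* = 36.2727.
Strong duality: c^T x* = b^T y*. Confirmed.

36.2727


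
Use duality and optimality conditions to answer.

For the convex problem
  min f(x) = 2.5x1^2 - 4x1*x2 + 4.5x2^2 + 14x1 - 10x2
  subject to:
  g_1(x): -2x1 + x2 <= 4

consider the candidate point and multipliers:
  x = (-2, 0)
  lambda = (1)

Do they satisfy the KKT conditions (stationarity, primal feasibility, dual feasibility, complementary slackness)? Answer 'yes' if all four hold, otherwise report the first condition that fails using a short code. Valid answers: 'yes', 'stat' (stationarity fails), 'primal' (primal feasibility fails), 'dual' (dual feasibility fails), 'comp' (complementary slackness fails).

Gradient of f: grad f(x) = Q x + c = (4, -2)
Constraint values g_i(x) = a_i^T x - b_i:
  g_1((-2, 0)) = 0
Stationarity residual: grad f(x) + sum_i lambda_i a_i = (2, -1)
  -> stationarity FAILS
Primal feasibility (all g_i <= 0): OK
Dual feasibility (all lambda_i >= 0): OK
Complementary slackness (lambda_i * g_i(x) = 0 for all i): OK

Verdict: the first failing condition is stationarity -> stat.

stat


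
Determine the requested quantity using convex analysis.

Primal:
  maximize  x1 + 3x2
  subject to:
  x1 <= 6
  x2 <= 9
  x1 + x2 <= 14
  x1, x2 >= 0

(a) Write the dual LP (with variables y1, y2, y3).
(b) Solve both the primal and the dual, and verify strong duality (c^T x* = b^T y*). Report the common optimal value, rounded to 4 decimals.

The standard primal-dual pair for 'max c^T x s.t. A x <= b, x >= 0' is:
  Dual:  min b^T y  s.t.  A^T y >= c,  y >= 0.

So the dual LP is:
  minimize  6y1 + 9y2 + 14y3
  subject to:
    y1 + y3 >= 1
    y2 + y3 >= 3
    y1, y2, y3 >= 0

Solving the primal: x* = (5, 9).
  primal value c^T x* = 32.
Solving the dual: y* = (0, 2, 1).
  dual value b^T y* = 32.
Strong duality: c^T x* = b^T y*. Confirmed.

32


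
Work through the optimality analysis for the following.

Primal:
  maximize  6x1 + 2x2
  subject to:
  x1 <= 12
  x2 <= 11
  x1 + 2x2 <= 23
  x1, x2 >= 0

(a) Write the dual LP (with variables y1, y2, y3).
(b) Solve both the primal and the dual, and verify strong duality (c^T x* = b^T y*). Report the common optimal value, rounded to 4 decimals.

The standard primal-dual pair for 'max c^T x s.t. A x <= b, x >= 0' is:
  Dual:  min b^T y  s.t.  A^T y >= c,  y >= 0.

So the dual LP is:
  minimize  12y1 + 11y2 + 23y3
  subject to:
    y1 + y3 >= 6
    y2 + 2y3 >= 2
    y1, y2, y3 >= 0

Solving the primal: x* = (12, 5.5).
  primal value c^T x* = 83.
Solving the dual: y* = (5, 0, 1).
  dual value b^T y* = 83.
Strong duality: c^T x* = b^T y*. Confirmed.

83


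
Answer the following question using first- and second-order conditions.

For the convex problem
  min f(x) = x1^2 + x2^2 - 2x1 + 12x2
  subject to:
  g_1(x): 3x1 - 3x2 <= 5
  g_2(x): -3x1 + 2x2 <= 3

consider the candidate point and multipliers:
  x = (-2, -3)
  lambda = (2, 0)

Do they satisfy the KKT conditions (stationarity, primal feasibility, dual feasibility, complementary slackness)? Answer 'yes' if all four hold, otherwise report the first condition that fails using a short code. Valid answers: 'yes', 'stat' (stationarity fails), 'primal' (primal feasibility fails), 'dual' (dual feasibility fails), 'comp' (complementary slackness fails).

Gradient of f: grad f(x) = Q x + c = (-6, 6)
Constraint values g_i(x) = a_i^T x - b_i:
  g_1((-2, -3)) = -2
  g_2((-2, -3)) = -3
Stationarity residual: grad f(x) + sum_i lambda_i a_i = (0, 0)
  -> stationarity OK
Primal feasibility (all g_i <= 0): OK
Dual feasibility (all lambda_i >= 0): OK
Complementary slackness (lambda_i * g_i(x) = 0 for all i): FAILS

Verdict: the first failing condition is complementary_slackness -> comp.

comp


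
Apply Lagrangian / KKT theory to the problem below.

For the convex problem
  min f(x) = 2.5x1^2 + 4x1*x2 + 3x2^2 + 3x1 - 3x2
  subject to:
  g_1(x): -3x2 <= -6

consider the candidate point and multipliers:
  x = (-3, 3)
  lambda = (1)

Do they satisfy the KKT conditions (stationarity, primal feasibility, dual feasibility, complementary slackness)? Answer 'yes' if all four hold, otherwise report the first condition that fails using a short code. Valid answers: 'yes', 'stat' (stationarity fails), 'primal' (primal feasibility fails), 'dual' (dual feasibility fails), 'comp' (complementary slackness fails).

Gradient of f: grad f(x) = Q x + c = (0, 3)
Constraint values g_i(x) = a_i^T x - b_i:
  g_1((-3, 3)) = -3
Stationarity residual: grad f(x) + sum_i lambda_i a_i = (0, 0)
  -> stationarity OK
Primal feasibility (all g_i <= 0): OK
Dual feasibility (all lambda_i >= 0): OK
Complementary slackness (lambda_i * g_i(x) = 0 for all i): FAILS

Verdict: the first failing condition is complementary_slackness -> comp.

comp


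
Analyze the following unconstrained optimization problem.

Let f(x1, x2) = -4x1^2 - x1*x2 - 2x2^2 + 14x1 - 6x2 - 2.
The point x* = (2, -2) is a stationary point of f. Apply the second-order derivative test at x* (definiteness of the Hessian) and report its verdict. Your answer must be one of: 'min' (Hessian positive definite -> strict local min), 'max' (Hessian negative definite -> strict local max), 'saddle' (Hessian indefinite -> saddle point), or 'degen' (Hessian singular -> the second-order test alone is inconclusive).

Compute the Hessian H = grad^2 f:
  H = [[-8, -1], [-1, -4]]
Verify stationarity: grad f(x*) = H x* + g = (0, 0).
Eigenvalues of H: -8.2361, -3.7639.
Both eigenvalues < 0, so H is negative definite -> x* is a strict local max.

max


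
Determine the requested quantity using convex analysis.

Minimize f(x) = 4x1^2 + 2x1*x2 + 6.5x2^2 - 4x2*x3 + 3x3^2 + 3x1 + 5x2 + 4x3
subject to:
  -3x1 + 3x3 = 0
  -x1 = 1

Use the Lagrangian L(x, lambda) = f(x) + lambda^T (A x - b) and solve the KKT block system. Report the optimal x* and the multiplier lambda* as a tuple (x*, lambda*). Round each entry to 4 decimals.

Form the Lagrangian:
  L(x, lambda) = (1/2) x^T Q x + c^T x + lambda^T (A x - b)
Stationarity (grad_x L = 0): Q x + c + A^T lambda = 0.
Primal feasibility: A x = b.

This gives the KKT block system:
  [ Q   A^T ] [ x     ]   [-c ]
  [ A    0  ] [ lambda ] = [ b ]

Solving the linear system:
  x*      = (-1, -0.5385, -1)
  lambda* = (-0.0513, -5.9231)
  f(x*)   = -1.8846

x* = (-1, -0.5385, -1), lambda* = (-0.0513, -5.9231)


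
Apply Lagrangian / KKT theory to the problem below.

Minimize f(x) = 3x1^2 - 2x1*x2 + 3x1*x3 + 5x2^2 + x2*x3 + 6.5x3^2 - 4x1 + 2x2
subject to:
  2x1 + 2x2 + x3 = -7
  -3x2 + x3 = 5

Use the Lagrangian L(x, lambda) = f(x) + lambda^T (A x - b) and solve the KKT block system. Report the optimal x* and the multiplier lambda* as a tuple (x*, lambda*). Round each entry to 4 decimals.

Form the Lagrangian:
  L(x, lambda) = (1/2) x^T Q x + c^T x + lambda^T (A x - b)
Stationarity (grad_x L = 0): Q x + c + A^T lambda = 0.
Primal feasibility: A x = b.

This gives the KKT block system:
  [ Q   A^T ] [ x     ]   [-c ]
  [ A    0  ] [ lambda ] = [ b ]

Solving the linear system:
  x*      = (-1.8948, -1.6421, 0.0738)
  lambda* = (5.9317, 0.4354)
  f(x*)   = 21.8201

x* = (-1.8948, -1.6421, 0.0738), lambda* = (5.9317, 0.4354)


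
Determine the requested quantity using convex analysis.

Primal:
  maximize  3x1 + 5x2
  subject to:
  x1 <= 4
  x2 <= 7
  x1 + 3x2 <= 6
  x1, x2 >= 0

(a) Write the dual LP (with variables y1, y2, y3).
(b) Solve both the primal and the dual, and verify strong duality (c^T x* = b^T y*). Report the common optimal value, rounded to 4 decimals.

The standard primal-dual pair for 'max c^T x s.t. A x <= b, x >= 0' is:
  Dual:  min b^T y  s.t.  A^T y >= c,  y >= 0.

So the dual LP is:
  minimize  4y1 + 7y2 + 6y3
  subject to:
    y1 + y3 >= 3
    y2 + 3y3 >= 5
    y1, y2, y3 >= 0

Solving the primal: x* = (4, 0.6667).
  primal value c^T x* = 15.3333.
Solving the dual: y* = (1.3333, 0, 1.6667).
  dual value b^T y* = 15.3333.
Strong duality: c^T x* = b^T y*. Confirmed.

15.3333


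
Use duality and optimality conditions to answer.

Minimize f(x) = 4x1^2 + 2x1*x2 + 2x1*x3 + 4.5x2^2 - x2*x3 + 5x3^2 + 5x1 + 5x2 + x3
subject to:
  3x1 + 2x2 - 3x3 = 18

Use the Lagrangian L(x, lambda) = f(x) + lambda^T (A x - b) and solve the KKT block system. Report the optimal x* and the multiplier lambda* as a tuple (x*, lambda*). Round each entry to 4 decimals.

Form the Lagrangian:
  L(x, lambda) = (1/2) x^T Q x + c^T x + lambda^T (A x - b)
Stationarity (grad_x L = 0): Q x + c + A^T lambda = 0.
Primal feasibility: A x = b.

This gives the KKT block system:
  [ Q   A^T ] [ x     ]   [-c ]
  [ A    0  ] [ lambda ] = [ b ]

Solving the linear system:
  x*      = (2.9353, 0.1582, -2.9593)
  lambda* = (-7.6267)
  f(x*)   = 74.8945

x* = (2.9353, 0.1582, -2.9593), lambda* = (-7.6267)


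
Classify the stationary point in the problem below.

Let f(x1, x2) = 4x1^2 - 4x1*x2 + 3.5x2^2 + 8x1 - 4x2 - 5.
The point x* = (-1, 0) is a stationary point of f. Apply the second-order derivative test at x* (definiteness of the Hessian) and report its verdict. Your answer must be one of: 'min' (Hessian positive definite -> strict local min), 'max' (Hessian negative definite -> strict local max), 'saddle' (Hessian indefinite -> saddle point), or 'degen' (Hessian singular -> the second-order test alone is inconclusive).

Compute the Hessian H = grad^2 f:
  H = [[8, -4], [-4, 7]]
Verify stationarity: grad f(x*) = H x* + g = (0, 0).
Eigenvalues of H: 3.4689, 11.5311.
Both eigenvalues > 0, so H is positive definite -> x* is a strict local min.

min


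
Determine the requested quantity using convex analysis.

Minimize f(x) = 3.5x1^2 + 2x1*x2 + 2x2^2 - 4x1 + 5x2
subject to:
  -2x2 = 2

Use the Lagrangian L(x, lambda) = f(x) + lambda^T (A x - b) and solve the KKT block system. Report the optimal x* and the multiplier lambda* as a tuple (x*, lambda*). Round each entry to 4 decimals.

Form the Lagrangian:
  L(x, lambda) = (1/2) x^T Q x + c^T x + lambda^T (A x - b)
Stationarity (grad_x L = 0): Q x + c + A^T lambda = 0.
Primal feasibility: A x = b.

This gives the KKT block system:
  [ Q   A^T ] [ x     ]   [-c ]
  [ A    0  ] [ lambda ] = [ b ]

Solving the linear system:
  x*      = (0.8571, -1)
  lambda* = (1.3571)
  f(x*)   = -5.5714

x* = (0.8571, -1), lambda* = (1.3571)


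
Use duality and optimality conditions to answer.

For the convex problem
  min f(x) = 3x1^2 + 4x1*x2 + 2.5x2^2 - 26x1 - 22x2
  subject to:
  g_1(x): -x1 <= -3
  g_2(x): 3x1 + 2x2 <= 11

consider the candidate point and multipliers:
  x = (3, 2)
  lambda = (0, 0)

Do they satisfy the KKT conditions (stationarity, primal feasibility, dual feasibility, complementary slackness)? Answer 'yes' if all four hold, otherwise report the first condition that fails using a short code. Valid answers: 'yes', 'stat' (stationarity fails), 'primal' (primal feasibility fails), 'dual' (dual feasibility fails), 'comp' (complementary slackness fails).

Gradient of f: grad f(x) = Q x + c = (0, 0)
Constraint values g_i(x) = a_i^T x - b_i:
  g_1((3, 2)) = 0
  g_2((3, 2)) = 2
Stationarity residual: grad f(x) + sum_i lambda_i a_i = (0, 0)
  -> stationarity OK
Primal feasibility (all g_i <= 0): FAILS
Dual feasibility (all lambda_i >= 0): OK
Complementary slackness (lambda_i * g_i(x) = 0 for all i): OK

Verdict: the first failing condition is primal_feasibility -> primal.

primal


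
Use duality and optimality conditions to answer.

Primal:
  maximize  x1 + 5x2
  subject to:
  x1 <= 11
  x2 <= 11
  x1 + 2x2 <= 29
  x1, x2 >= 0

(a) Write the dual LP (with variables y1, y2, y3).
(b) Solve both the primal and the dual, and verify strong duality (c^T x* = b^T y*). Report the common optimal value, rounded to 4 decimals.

The standard primal-dual pair for 'max c^T x s.t. A x <= b, x >= 0' is:
  Dual:  min b^T y  s.t.  A^T y >= c,  y >= 0.

So the dual LP is:
  minimize  11y1 + 11y2 + 29y3
  subject to:
    y1 + y3 >= 1
    y2 + 2y3 >= 5
    y1, y2, y3 >= 0

Solving the primal: x* = (7, 11).
  primal value c^T x* = 62.
Solving the dual: y* = (0, 3, 1).
  dual value b^T y* = 62.
Strong duality: c^T x* = b^T y*. Confirmed.

62


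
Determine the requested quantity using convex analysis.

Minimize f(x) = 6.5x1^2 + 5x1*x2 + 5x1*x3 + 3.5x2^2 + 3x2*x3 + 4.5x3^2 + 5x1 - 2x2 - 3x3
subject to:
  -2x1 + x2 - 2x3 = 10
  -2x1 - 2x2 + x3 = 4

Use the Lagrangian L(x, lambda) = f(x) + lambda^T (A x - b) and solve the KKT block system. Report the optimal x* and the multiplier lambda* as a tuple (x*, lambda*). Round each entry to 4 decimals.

Form the Lagrangian:
  L(x, lambda) = (1/2) x^T Q x + c^T x + lambda^T (A x - b)
Stationarity (grad_x L = 0): Q x + c + A^T lambda = 0.
Primal feasibility: A x = b.

This gives the KKT block system:
  [ Q   A^T ] [ x     ]   [-c ]
  [ A    0  ] [ lambda ] = [ b ]

Solving the linear system:
  x*      = (-4.2131, 2.4262, 0.4262)
  lambda* = (-10.235, -7.5191)
  f(x*)   = 52.6148

x* = (-4.2131, 2.4262, 0.4262), lambda* = (-10.235, -7.5191)


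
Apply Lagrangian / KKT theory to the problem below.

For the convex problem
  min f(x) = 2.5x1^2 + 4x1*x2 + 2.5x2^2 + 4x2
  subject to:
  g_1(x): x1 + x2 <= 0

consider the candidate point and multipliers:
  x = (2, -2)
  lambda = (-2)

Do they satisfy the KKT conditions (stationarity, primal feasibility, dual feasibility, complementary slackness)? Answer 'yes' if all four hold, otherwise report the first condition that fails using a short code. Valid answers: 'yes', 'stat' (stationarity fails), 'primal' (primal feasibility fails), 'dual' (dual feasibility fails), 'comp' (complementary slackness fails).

Gradient of f: grad f(x) = Q x + c = (2, 2)
Constraint values g_i(x) = a_i^T x - b_i:
  g_1((2, -2)) = 0
Stationarity residual: grad f(x) + sum_i lambda_i a_i = (0, 0)
  -> stationarity OK
Primal feasibility (all g_i <= 0): OK
Dual feasibility (all lambda_i >= 0): FAILS
Complementary slackness (lambda_i * g_i(x) = 0 for all i): OK

Verdict: the first failing condition is dual_feasibility -> dual.

dual


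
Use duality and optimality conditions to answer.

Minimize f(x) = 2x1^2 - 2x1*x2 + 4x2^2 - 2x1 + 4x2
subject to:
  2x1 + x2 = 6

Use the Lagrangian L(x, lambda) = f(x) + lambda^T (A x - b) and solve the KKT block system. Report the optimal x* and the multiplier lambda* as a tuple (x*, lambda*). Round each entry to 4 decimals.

Form the Lagrangian:
  L(x, lambda) = (1/2) x^T Q x + c^T x + lambda^T (A x - b)
Stationarity (grad_x L = 0): Q x + c + A^T lambda = 0.
Primal feasibility: A x = b.

This gives the KKT block system:
  [ Q   A^T ] [ x     ]   [-c ]
  [ A    0  ] [ lambda ] = [ b ]

Solving the linear system:
  x*      = (2.6818, 0.6364)
  lambda* = (-3.7273)
  f(x*)   = 9.7727

x* = (2.6818, 0.6364), lambda* = (-3.7273)


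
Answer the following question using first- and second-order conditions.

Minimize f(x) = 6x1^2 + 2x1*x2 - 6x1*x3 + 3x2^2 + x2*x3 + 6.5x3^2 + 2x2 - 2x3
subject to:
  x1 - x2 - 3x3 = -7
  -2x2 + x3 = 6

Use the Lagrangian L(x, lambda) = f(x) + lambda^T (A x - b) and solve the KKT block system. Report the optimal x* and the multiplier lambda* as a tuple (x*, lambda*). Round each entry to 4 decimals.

Form the Lagrangian:
  L(x, lambda) = (1/2) x^T Q x + c^T x + lambda^T (A x - b)
Stationarity (grad_x L = 0): Q x + c + A^T lambda = 0.
Primal feasibility: A x = b.

This gives the KKT block system:
  [ Q   A^T ] [ x     ]   [-c ]
  [ A    0  ] [ lambda ] = [ b ]

Solving the linear system:
  x*      = (1.0902, -1.4157, 3.1686)
  lambda* = (8.7608, -4.9529)
  f(x*)   = 40.9373

x* = (1.0902, -1.4157, 3.1686), lambda* = (8.7608, -4.9529)


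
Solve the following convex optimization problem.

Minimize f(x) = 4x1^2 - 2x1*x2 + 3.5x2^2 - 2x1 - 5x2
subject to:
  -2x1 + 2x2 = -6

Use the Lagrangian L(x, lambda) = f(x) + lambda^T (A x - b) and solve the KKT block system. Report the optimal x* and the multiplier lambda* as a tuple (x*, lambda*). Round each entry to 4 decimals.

Form the Lagrangian:
  L(x, lambda) = (1/2) x^T Q x + c^T x + lambda^T (A x - b)
Stationarity (grad_x L = 0): Q x + c + A^T lambda = 0.
Primal feasibility: A x = b.

This gives the KKT block system:
  [ Q   A^T ] [ x     ]   [-c ]
  [ A    0  ] [ lambda ] = [ b ]

Solving the linear system:
  x*      = (2, -1)
  lambda* = (8)
  f(x*)   = 24.5

x* = (2, -1), lambda* = (8)


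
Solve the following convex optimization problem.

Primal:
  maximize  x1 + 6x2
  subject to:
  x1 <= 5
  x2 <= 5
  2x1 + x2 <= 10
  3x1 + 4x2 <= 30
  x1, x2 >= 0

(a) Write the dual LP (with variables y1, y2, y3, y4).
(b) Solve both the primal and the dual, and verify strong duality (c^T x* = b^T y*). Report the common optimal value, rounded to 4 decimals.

The standard primal-dual pair for 'max c^T x s.t. A x <= b, x >= 0' is:
  Dual:  min b^T y  s.t.  A^T y >= c,  y >= 0.

So the dual LP is:
  minimize  5y1 + 5y2 + 10y3 + 30y4
  subject to:
    y1 + 2y3 + 3y4 >= 1
    y2 + y3 + 4y4 >= 6
    y1, y2, y3, y4 >= 0

Solving the primal: x* = (2.5, 5).
  primal value c^T x* = 32.5.
Solving the dual: y* = (0, 5.5, 0.5, 0).
  dual value b^T y* = 32.5.
Strong duality: c^T x* = b^T y*. Confirmed.

32.5


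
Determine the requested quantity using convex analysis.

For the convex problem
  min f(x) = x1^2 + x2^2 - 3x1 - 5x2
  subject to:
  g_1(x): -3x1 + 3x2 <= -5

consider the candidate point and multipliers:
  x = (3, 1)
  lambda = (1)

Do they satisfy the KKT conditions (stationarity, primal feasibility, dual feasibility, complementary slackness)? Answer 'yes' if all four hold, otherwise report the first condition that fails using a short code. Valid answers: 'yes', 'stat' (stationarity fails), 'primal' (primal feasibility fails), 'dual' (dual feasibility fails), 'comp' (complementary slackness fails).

Gradient of f: grad f(x) = Q x + c = (3, -3)
Constraint values g_i(x) = a_i^T x - b_i:
  g_1((3, 1)) = -1
Stationarity residual: grad f(x) + sum_i lambda_i a_i = (0, 0)
  -> stationarity OK
Primal feasibility (all g_i <= 0): OK
Dual feasibility (all lambda_i >= 0): OK
Complementary slackness (lambda_i * g_i(x) = 0 for all i): FAILS

Verdict: the first failing condition is complementary_slackness -> comp.

comp
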